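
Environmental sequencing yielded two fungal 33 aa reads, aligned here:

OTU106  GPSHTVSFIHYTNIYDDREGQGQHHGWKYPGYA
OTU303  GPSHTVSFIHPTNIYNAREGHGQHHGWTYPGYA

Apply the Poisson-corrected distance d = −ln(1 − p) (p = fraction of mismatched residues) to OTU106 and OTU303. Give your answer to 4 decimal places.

The sequences differ at positions 11 (Y/P), 16 (D/N), 17 (D/A), 21 (Q/H), 28 (K/T).
p = 5/33 = 0.151515.
d = −ln(1 − 0.151515) = −ln(0.848485) = 0.1643.

0.1643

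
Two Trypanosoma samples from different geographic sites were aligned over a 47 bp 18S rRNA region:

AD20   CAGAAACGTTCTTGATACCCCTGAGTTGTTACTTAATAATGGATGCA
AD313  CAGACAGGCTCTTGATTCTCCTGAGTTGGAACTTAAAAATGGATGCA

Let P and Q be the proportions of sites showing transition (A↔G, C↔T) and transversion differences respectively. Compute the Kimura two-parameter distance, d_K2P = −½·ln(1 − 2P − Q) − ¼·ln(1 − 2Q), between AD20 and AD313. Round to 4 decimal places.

0.1933

Differing sites — 5:A/C (Tv); 7:C/G (Tv); 9:T/C (Ti); 17:A/T (Tv); 19:C/T (Ti); 29:T/G (Tv); 30:T/A (Tv); 37:T/A (Tv).
Of the 8 differences, 2 transitions and 6 transversions over 47 sites: P = 2/47 = 0.042553, Q = 6/47 = 0.127660.
d = −0.5·ln(0.787234) − 0.25·ln(0.744680) = −0.5·(-0.239230) − 0.25·(-0.294801) = 0.1933.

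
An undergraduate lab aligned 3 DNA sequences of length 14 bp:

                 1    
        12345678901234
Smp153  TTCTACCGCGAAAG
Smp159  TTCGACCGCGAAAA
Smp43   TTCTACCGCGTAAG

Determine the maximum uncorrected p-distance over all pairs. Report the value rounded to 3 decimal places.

0.214

Pairwise Hamming distances:
  Smp153 vs Smp159: 2
  Smp153 vs Smp43: 1
  Smp159 vs Smp43: 3
The largest is 3 mismatches, between Smp159 and Smp43; p = 3/14 = 0.214.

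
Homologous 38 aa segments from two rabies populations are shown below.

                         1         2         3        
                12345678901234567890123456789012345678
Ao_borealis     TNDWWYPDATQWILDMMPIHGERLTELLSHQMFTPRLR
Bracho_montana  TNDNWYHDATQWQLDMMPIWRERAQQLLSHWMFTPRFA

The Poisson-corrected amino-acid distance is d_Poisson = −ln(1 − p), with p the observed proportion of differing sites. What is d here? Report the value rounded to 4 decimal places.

Mismatches occur at site 4 (W→N), site 7 (P→H), site 13 (I→Q), site 20 (H→W), site 21 (G→R), site 24 (L→A), site 25 (T→Q), site 26 (E→Q), site 31 (Q→W), site 37 (L→F), site 38 (R→A).
p = 11/38 = 0.289474.
d = −ln(1 − 0.289474) = −ln(0.710526) = 0.3417.

0.3417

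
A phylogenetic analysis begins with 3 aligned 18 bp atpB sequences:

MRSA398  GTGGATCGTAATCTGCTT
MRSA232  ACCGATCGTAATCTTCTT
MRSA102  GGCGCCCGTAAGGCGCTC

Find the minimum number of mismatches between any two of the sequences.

Pairwise Hamming distances:
  MRSA398 vs MRSA232: 4
  MRSA398 vs MRSA102: 8
  MRSA232 vs MRSA102: 9
The smallest is 4, between MRSA398 and MRSA232.

4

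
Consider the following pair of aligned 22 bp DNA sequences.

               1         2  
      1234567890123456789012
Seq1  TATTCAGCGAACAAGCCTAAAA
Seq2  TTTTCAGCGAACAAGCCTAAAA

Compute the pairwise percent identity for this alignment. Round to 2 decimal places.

95.45%

A single mismatch occurs at site 2 (A→T).
21 of the 22 sites match, so the percent identity is 21/22 × 100 = 95.45%.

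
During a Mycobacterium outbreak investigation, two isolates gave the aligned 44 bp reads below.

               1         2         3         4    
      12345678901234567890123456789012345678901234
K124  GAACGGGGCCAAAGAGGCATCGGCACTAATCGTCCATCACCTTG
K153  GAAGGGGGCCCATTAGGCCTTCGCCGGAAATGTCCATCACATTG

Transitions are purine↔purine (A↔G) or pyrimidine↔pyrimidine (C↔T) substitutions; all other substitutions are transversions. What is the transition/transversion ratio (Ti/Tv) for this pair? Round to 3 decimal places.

0.182

Differing sites — 4:C/G (Tv); 11:A/C (Tv); 13:A/T (Tv); 14:G/T (Tv); 19:A/C (Tv); 21:C/T (Ti); 22:G/C (Tv); 25:A/C (Tv); 26:C/G (Tv); 27:T/G (Tv); 30:T/A (Tv); 31:C/T (Ti); 41:C/A (Tv).
Of the 13 differences, 2 transitions and 11 transversions, so Ti/Tv = 2/11 = 0.182.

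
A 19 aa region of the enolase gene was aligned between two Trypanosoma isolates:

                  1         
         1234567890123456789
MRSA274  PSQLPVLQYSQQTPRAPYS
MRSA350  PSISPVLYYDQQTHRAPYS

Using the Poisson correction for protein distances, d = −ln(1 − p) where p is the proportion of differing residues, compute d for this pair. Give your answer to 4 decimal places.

0.3054

Differing sites — 3:Q/I; 4:L/S; 8:Q/Y; 10:S/D; 14:P/H.
p = 5/19 = 0.263158.
d = −ln(1 − 0.263158) = −ln(0.736842) = 0.3054.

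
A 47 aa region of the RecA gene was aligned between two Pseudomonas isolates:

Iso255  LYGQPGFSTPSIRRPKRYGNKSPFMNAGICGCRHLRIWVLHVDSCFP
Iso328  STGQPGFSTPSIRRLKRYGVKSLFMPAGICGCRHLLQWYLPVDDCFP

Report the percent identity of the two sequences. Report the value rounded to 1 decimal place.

76.6%

The sequences differ at positions 1 (L/S), 2 (Y/T), 15 (P/L), 20 (N/V), 23 (P/L), 26 (N/P), 36 (R/L), 37 (I/Q), 39 (V/Y), 41 (H/P), 44 (S/D).
36 of the 47 sites match, so the percent identity is 36/47 × 100 = 76.6%.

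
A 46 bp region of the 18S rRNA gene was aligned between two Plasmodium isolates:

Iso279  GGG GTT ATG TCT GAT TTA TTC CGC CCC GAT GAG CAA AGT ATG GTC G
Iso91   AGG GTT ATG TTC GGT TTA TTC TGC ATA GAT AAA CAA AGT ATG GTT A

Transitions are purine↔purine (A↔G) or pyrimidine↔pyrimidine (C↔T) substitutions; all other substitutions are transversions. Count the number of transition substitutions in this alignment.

10

Differing sites — 1:G/A (Ti); 11:C/T (Ti); 12:T/C (Ti); 14:A/G (Ti); 22:C/T (Ti); 25:C/A (Tv); 26:C/T (Ti); 27:C/A (Tv); 31:G/A (Ti); 33:G/A (Ti); 45:C/T (Ti); 46:G/A (Ti).
Of the 12 differences, 10 transitions and 2 transversions, so the answer is 10.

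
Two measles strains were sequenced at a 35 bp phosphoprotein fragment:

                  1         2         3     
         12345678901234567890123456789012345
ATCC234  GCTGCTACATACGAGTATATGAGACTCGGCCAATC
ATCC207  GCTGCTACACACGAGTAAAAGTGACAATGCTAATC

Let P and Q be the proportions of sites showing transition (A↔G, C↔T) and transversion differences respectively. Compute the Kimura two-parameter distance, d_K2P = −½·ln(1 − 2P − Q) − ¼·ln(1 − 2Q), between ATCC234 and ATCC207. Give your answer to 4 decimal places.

Differing sites — 10:T/C (Ti); 18:T/A (Tv); 20:T/A (Tv); 22:A/T (Tv); 26:T/A (Tv); 27:C/A (Tv); 28:G/T (Tv); 31:C/T (Ti).
Of the 8 differences, 2 transitions and 6 transversions over 35 sites: P = 2/35 = 0.057143, Q = 6/35 = 0.171429.
d = −0.5·ln(0.714285) − 0.25·ln(0.657142) = −0.5·(-0.336473) − 0.25·(-0.419855) = 0.2732.

0.2732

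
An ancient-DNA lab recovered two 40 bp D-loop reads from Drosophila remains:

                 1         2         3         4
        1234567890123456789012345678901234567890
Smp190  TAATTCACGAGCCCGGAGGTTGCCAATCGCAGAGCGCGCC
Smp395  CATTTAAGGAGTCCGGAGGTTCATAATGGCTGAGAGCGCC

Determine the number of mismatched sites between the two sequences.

The sequences differ at positions 1 (T/C), 3 (A/T), 6 (C/A), 8 (C/G), 12 (C/T), 22 (G/C), 23 (C/A), 24 (C/T), 28 (C/G), 31 (A/T), 35 (C/A).
That gives 11 mismatches out of 40 aligned sites, so the Hamming distance is 11.

11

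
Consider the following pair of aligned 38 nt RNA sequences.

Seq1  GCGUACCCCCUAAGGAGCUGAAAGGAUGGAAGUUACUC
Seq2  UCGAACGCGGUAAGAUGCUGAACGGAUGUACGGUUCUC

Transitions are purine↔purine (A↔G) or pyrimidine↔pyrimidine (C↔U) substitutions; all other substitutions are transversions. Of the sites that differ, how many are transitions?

1

Differing sites — 1:G/U (Tv); 4:U/A (Tv); 7:C/G (Tv); 9:C/G (Tv); 10:C/G (Tv); 15:G/A (Ti); 16:A/U (Tv); 23:A/C (Tv); 29:G/U (Tv); 31:A/C (Tv); 33:U/G (Tv); 35:A/U (Tv).
Of the 12 differences, 1 transition and 11 transversions, so the answer is 1.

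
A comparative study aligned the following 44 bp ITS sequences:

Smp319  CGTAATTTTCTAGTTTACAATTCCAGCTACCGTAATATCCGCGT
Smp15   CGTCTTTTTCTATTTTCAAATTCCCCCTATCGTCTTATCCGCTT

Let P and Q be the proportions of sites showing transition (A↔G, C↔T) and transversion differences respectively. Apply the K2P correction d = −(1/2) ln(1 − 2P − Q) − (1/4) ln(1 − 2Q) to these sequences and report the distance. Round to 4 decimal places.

Differing sites — 4:A/C (Tv); 5:A/T (Tv); 13:G/T (Tv); 17:A/C (Tv); 18:C/A (Tv); 25:A/C (Tv); 26:G/C (Tv); 30:C/T (Ti); 34:A/C (Tv); 35:A/T (Tv); 43:G/T (Tv).
Of the 11 differences, 1 transition and 10 transversions over 44 sites: P = 1/44 = 0.022727, Q = 10/44 = 0.227273.
d = −0.5·ln(0.727273) − 0.25·ln(0.545454) = −0.5·(-0.318453) − 0.25·(-0.606137) = 0.3108.

0.3108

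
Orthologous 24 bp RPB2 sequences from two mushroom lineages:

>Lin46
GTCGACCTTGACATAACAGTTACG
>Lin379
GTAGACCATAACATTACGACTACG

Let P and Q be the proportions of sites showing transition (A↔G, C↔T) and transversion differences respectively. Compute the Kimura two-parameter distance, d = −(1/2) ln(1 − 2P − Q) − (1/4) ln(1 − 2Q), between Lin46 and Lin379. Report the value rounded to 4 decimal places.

0.3785

Differing sites — 3:C/A (Tv); 8:T/A (Tv); 10:G/A (Ti); 15:A/T (Tv); 18:A/G (Ti); 19:G/A (Ti); 20:T/C (Ti).
Of the 7 differences, 4 transitions and 3 transversions over 24 sites: P = 4/24 = 0.166667, Q = 3/24 = 0.125000.
d = −0.5·ln(0.541666) − 0.25·ln(0.750000) = −0.5·(-0.613106) − 0.25·(-0.287682) = 0.3785.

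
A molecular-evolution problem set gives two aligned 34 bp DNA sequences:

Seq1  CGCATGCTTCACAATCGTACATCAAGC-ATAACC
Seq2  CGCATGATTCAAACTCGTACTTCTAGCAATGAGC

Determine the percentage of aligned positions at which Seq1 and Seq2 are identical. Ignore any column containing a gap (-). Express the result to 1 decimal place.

78.8%

Excluding the 1 gap column leaves 33 comparable sites.
The sequences differ at positions 7 (C/A), 12 (C/A), 14 (A/C), 21 (A/T), 24 (A/T), 31 (A/G), 33 (C/G).
26 of the 33 comparable sites match, so the percent identity is 26/33 × 100 = 78.8%.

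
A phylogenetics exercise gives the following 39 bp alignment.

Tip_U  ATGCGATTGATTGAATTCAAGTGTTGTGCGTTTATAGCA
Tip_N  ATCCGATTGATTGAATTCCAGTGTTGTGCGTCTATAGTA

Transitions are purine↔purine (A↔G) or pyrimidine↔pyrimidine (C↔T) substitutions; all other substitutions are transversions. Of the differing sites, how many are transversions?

2

Differing sites — 3:G/C (Tv); 19:A/C (Tv); 32:T/C (Ti); 38:C/T (Ti).
Of the 4 differences, 2 transitions and 2 transversions, so the answer is 2.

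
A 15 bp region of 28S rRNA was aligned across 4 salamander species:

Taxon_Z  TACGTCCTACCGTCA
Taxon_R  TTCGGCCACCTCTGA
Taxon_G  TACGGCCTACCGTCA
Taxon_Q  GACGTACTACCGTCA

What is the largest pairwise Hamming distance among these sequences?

9

Pairwise Hamming distances:
  Taxon_Z vs Taxon_R: 7
  Taxon_Z vs Taxon_G: 1
  Taxon_Z vs Taxon_Q: 2
  Taxon_R vs Taxon_G: 6
  Taxon_R vs Taxon_Q: 9
  Taxon_G vs Taxon_Q: 3
The largest is 9, between Taxon_R and Taxon_Q.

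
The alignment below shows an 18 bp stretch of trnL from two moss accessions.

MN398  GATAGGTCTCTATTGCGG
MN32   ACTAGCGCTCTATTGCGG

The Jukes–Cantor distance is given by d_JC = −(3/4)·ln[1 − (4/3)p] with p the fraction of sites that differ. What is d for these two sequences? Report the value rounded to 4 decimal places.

The sequences differ at positions 1 (G/A), 2 (A/C), 6 (G/C), 7 (T/G).
p = 4/18 = 0.222222.
d = −0.75 · ln(1 − (4/3)·0.222222) = −0.75 · ln(0.703704) = −0.75 · (-0.351397) = 0.2635.

0.2635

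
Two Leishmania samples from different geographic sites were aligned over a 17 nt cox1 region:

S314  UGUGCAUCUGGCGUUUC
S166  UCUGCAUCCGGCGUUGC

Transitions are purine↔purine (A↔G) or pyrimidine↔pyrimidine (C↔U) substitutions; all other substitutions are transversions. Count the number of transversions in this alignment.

2

Mismatches occur at site 2 (G↔C, transversion), site 9 (U↔C, transition), site 16 (U↔G, transversion).
Of the 3 differences, 1 transition and 2 transversions, so the answer is 2.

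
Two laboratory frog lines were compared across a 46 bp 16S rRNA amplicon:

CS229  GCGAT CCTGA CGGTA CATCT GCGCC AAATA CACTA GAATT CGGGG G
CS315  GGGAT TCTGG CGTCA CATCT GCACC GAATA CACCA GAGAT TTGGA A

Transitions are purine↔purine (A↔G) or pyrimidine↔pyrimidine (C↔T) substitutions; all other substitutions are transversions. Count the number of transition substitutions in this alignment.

10

The sequences differ at positions 2 (C/G, transversion), 6 (C/T, transition), 10 (A/G, transition), 13 (G/T, transversion), 14 (T/C, transition), 23 (G/A, transition), 26 (A/G, transition), 34 (T/C, transition), 38 (A/G, transition), 39 (T/A, transversion), 41 (C/T, transition), 42 (G/T, transversion), 45 (G/A, transition), 46 (G/A, transition).
Of the 14 differences, 10 transitions and 4 transversions, so the answer is 10.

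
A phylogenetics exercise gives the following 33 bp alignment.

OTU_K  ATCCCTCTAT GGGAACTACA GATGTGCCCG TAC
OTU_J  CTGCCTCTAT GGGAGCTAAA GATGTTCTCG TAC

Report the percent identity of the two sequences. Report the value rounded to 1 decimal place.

Differing sites — 1:A/C; 3:C/G; 15:A/G; 19:C/A; 26:G/T; 28:C/T.
27 of the 33 sites match, so the percent identity is 27/33 × 100 = 81.8%.

81.8%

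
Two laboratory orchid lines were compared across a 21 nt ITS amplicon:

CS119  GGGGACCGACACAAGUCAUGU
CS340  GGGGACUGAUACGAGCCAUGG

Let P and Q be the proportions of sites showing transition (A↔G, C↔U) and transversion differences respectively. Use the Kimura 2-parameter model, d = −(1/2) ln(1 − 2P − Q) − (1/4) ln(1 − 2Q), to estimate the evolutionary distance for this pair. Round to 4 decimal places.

0.3048

Differing sites — 7:C/U (Ti); 10:C/U (Ti); 13:A/G (Ti); 16:U/C (Ti); 21:U/G (Tv).
Of the 5 differences, 4 transitions and 1 transversion over 21 sites: P = 4/21 = 0.190476, Q = 1/21 = 0.047619.
d = −0.5·ln(0.571429) − 0.25·ln(0.904762) = −0.5·(-0.559615) − 0.25·(-0.100083) = 0.3048.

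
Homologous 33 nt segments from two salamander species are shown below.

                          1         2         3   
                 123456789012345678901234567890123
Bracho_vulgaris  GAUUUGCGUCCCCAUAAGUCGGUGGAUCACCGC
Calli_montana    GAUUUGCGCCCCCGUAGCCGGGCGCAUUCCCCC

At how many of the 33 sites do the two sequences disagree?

Differing sites — 9:U/C; 14:A/G; 17:A/G; 18:G/C; 19:U/C; 20:C/G; 23:U/C; 25:G/C; 28:C/U; 29:A/C; 32:G/C.
That gives 11 mismatches out of 33 aligned sites, so the Hamming distance is 11.

11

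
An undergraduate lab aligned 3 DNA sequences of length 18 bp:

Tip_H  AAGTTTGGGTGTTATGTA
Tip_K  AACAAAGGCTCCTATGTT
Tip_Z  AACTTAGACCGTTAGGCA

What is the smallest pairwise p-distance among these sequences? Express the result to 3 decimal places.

Pairwise Hamming distances:
  Tip_H vs Tip_K: 8
  Tip_H vs Tip_Z: 7
  Tip_K vs Tip_Z: 9
The smallest is 7 mismatches, between Tip_H and Tip_Z; p = 7/18 = 0.389.

0.389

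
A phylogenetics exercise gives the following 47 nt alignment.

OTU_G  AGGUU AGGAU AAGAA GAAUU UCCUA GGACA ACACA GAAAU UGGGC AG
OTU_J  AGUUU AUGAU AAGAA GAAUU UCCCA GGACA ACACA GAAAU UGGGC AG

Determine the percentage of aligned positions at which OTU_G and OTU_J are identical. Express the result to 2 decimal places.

93.62%

The sequences differ at positions 3 (G/U), 7 (G/U), 24 (U/C).
44 of the 47 sites match, so the percent identity is 44/47 × 100 = 93.62%.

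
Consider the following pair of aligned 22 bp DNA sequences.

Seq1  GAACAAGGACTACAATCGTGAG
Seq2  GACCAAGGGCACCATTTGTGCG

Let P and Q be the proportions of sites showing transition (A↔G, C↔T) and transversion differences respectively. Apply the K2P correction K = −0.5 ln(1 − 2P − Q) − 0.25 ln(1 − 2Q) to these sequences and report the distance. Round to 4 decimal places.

0.4146

The sequences differ at positions 3 (A/C, transversion), 9 (A/G, transition), 11 (T/A, transversion), 12 (A/C, transversion), 15 (A/T, transversion), 17 (C/T, transition), 21 (A/C, transversion).
Of the 7 differences, 2 transitions and 5 transversions over 22 sites: P = 2/22 = 0.090909, Q = 5/22 = 0.227273.
d = −0.5·ln(0.590909) − 0.25·ln(0.545454) = −0.5·(-0.526093) − 0.25·(-0.606137) = 0.4146.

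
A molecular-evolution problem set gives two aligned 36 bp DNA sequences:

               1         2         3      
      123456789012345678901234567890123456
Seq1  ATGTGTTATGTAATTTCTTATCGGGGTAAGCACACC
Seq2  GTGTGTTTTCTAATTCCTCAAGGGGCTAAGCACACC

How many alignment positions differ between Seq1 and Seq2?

The sequences differ at positions 1 (A/G), 8 (A/T), 10 (G/C), 16 (T/C), 19 (T/C), 21 (T/A), 22 (C/G), 26 (G/C).
That gives 8 mismatches out of 36 aligned sites, so the Hamming distance is 8.

8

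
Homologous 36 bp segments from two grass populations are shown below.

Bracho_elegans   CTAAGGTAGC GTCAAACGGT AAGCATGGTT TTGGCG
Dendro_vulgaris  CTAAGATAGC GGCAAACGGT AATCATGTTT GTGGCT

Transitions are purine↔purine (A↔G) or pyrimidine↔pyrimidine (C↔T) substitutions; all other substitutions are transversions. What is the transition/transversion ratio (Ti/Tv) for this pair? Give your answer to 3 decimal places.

0.200

Differing sites — 6:G/A (Ti); 12:T/G (Tv); 23:G/T (Tv); 28:G/T (Tv); 31:T/G (Tv); 36:G/T (Tv).
Of the 6 differences, 1 transition and 5 transversions, so Ti/Tv = 1/5 = 0.200.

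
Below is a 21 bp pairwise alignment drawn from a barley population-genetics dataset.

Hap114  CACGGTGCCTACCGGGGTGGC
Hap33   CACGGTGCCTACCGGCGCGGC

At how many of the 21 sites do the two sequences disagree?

2

Differing sites — 16:G/C; 18:T/C.
That gives 2 mismatches out of 21 aligned sites, so the Hamming distance is 2.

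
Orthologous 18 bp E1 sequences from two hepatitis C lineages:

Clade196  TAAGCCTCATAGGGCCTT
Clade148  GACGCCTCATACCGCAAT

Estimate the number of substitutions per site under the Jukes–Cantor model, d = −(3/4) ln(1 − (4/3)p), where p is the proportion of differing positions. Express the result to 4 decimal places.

The sequences differ at positions 1 (T/G), 3 (A/C), 12 (G/C), 13 (G/C), 16 (C/A), 17 (T/A).
p = 6/18 = 0.333333.
d = −0.75 · ln(1 − (4/3)·0.333333) = −0.75 · ln(0.555556) = −0.75 · (-0.587786) = 0.4408.

0.4408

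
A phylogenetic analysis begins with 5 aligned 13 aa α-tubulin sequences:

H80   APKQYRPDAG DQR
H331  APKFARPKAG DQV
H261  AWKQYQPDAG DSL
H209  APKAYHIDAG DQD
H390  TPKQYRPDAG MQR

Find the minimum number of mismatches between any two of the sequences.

2

Pairwise Hamming distances:
  H80 vs H331: 4
  H80 vs H261: 4
  H80 vs H209: 4
  H80 vs H390: 2
  H331 vs H261: 7
  H331 vs H209: 6
  H331 vs H390: 6
  H261 vs H209: 6
  H261 vs H390: 6
  H209 vs H390: 6
The smallest is 2, between H80 and H390.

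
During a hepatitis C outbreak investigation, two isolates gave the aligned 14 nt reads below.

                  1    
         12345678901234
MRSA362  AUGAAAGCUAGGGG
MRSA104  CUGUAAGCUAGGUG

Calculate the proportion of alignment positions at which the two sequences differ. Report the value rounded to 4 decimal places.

The sequences differ at positions 1 (A/C), 4 (A/U), 13 (G/U).
There are 3 differences over 14 sites, so p = 3/14 = 0.2143.

0.2143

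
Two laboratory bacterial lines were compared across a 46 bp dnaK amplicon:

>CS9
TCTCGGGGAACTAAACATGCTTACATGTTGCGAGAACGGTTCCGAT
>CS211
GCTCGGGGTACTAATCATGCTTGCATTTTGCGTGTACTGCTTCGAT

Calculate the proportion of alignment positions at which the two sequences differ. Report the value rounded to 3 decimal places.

Differing sites — 1:T/G; 9:A/T; 15:A/T; 23:A/G; 27:G/T; 33:A/T; 35:A/T; 38:G/T; 40:T/C; 42:C/T.
There are 10 differences over 46 sites, so p = 10/46 = 0.217.

0.217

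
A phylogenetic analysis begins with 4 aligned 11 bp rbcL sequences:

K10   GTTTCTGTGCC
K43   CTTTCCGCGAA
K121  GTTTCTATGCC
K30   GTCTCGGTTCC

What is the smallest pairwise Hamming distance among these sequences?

Pairwise Hamming distances:
  K10 vs K43: 5
  K10 vs K121: 1
  K10 vs K30: 3
  K43 vs K121: 6
  K43 vs K30: 7
  K121 vs K30: 4
The smallest is 1, between K10 and K121.

1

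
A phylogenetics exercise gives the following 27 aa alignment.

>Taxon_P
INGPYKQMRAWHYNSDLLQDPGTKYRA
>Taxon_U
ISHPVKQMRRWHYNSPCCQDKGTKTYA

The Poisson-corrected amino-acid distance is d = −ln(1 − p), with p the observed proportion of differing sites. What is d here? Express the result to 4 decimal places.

Differing sites — 2:N/S; 3:G/H; 5:Y/V; 10:A/R; 16:D/P; 17:L/C; 18:L/C; 21:P/K; 25:Y/T; 26:R/Y.
p = 10/27 = 0.370370.
d = −ln(1 − 0.370370) = −ln(0.629630) = 0.4626.

0.4626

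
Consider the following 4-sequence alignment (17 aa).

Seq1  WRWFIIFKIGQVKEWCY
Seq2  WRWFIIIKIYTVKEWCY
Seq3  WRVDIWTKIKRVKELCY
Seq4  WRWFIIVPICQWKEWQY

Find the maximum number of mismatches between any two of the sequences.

10

Pairwise Hamming distances:
  Seq1 vs Seq2: 3
  Seq1 vs Seq3: 7
  Seq1 vs Seq4: 5
  Seq2 vs Seq3: 7
  Seq2 vs Seq4: 6
  Seq3 vs Seq4: 10
The largest is 10, between Seq3 and Seq4.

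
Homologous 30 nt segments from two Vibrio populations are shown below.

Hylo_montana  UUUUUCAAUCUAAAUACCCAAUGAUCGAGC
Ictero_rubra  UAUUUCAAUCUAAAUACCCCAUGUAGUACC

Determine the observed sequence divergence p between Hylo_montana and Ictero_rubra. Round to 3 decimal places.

0.233

Differing sites — 2:U/A; 20:A/C; 24:A/U; 25:U/A; 26:C/G; 27:G/U; 29:G/C.
There are 7 differences over 30 sites, so p = 7/30 = 0.233.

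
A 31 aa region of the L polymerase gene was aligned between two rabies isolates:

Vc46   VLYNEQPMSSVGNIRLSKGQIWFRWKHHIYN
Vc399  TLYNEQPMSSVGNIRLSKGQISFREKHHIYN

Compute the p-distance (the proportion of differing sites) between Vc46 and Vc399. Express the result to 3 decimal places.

0.097

Differing sites — 1:V/T; 22:W/S; 25:W/E.
There are 3 differences over 31 sites, so p = 3/31 = 0.097.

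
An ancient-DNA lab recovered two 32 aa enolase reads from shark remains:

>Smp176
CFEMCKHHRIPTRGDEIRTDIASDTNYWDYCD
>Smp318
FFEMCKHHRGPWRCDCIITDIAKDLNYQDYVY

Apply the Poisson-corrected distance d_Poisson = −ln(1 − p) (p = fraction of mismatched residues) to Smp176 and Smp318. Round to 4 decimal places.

0.4212

Differing sites — 1:C/F; 10:I/G; 12:T/W; 14:G/C; 16:E/C; 18:R/I; 23:S/K; 25:T/L; 28:W/Q; 31:C/V; 32:D/Y.
p = 11/32 = 0.343750.
d = −ln(1 − 0.343750) = −ln(0.656250) = 0.4212.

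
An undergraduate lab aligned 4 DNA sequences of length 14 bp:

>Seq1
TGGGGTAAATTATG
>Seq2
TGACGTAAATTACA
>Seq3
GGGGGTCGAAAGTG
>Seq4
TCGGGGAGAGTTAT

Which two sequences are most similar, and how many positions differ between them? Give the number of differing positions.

Pairwise Hamming distances:
  Seq1 vs Seq2: 4
  Seq1 vs Seq3: 6
  Seq1 vs Seq4: 7
  Seq2 vs Seq3: 10
  Seq2 vs Seq4: 9
  Seq3 vs Seq4: 9
The smallest is 4, between Seq1 and Seq2.

4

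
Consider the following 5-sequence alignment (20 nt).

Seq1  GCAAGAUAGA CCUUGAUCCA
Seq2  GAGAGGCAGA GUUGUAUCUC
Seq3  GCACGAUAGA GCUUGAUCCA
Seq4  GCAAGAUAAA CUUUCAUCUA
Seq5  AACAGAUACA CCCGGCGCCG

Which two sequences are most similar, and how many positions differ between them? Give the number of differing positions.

2

Pairwise Hamming distances:
  Seq1 vs Seq2: 10
  Seq1 vs Seq3: 2
  Seq1 vs Seq4: 4
  Seq1 vs Seq5: 9
  Seq2 vs Seq3: 10
  Seq2 vs Seq4: 9
  Seq2 vs Seq5: 13
  Seq3 vs Seq4: 6
  Seq3 vs Seq5: 11
  Seq4 vs Seq5: 12
The smallest is 2, between Seq1 and Seq3.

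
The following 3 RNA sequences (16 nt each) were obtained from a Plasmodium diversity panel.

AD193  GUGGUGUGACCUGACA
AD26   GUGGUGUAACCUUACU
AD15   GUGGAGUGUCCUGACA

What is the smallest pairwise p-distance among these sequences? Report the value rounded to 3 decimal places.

Pairwise Hamming distances:
  AD193 vs AD26: 3
  AD193 vs AD15: 2
  AD26 vs AD15: 5
The smallest is 2 mismatches, between AD193 and AD15; p = 2/16 = 0.125.

0.125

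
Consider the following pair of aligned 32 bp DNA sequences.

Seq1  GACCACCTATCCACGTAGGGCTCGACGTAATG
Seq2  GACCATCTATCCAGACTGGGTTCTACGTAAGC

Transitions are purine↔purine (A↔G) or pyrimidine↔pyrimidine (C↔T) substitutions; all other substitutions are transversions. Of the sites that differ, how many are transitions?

4

Differing sites — 6:C/T (Ti); 14:C/G (Tv); 15:G/A (Ti); 16:T/C (Ti); 17:A/T (Tv); 21:C/T (Ti); 24:G/T (Tv); 31:T/G (Tv); 32:G/C (Tv).
Of the 9 differences, 4 transitions and 5 transversions, so the answer is 4.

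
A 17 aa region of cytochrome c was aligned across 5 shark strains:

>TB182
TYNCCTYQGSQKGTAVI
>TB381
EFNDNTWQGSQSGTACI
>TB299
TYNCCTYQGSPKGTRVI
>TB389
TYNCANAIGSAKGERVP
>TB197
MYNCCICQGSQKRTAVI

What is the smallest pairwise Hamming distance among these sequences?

2

Pairwise Hamming distances:
  TB182 vs TB381: 7
  TB182 vs TB299: 2
  TB182 vs TB389: 8
  TB182 vs TB197: 4
  TB381 vs TB299: 9
  TB381 vs TB389: 13
  TB381 vs TB197: 9
  TB299 vs TB389: 7
  TB299 vs TB197: 6
  TB389 vs TB197: 10
The smallest is 2, between TB182 and TB299.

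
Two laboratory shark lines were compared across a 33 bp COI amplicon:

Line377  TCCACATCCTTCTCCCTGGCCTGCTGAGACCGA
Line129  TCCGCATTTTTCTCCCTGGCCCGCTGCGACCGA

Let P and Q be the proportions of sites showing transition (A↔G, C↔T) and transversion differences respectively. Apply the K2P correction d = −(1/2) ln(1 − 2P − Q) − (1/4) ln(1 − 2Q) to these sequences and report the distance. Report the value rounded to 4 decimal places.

0.1749

The sequences differ at positions 4 (A/G, transition), 8 (C/T, transition), 9 (C/T, transition), 22 (T/C, transition), 27 (A/C, transversion).
Of the 5 differences, 4 transitions and 1 transversion over 33 sites: P = 4/33 = 0.121212, Q = 1/33 = 0.030303.
d = −0.5·ln(0.727273) − 0.25·ln(0.939394) = −0.5·(-0.318453) − 0.25·(-0.062520) = 0.1749.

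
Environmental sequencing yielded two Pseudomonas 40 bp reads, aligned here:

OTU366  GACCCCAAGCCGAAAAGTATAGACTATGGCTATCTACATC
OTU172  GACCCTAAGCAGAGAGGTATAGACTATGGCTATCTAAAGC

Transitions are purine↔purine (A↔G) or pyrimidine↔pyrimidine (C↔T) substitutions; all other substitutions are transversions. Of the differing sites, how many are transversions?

Differing sites — 6:C/T (Ti); 11:C/A (Tv); 14:A/G (Ti); 16:A/G (Ti); 37:C/A (Tv); 39:T/G (Tv).
Of the 6 differences, 3 transitions and 3 transversions, so the answer is 3.

3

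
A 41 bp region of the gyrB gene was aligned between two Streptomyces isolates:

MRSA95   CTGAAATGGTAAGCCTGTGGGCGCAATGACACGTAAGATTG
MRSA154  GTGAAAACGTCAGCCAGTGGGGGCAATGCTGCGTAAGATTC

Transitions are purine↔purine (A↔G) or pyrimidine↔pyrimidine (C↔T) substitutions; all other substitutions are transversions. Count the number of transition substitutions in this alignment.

Mismatches occur at site 1 (C↔G, transversion), site 7 (T↔A, transversion), site 8 (G↔C, transversion), site 11 (A↔C, transversion), site 16 (T↔A, transversion), site 22 (C↔G, transversion), site 29 (A↔C, transversion), site 30 (C↔T, transition), site 31 (A↔G, transition), site 41 (G↔C, transversion).
Of the 10 differences, 2 transitions and 8 transversions, so the answer is 2.

2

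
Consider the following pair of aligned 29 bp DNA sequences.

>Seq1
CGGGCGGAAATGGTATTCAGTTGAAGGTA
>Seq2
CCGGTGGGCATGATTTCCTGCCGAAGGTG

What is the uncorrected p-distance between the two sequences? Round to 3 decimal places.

0.379

The sequences differ at positions 2 (G/C), 5 (C/T), 8 (A/G), 9 (A/C), 13 (G/A), 15 (A/T), 17 (T/C), 19 (A/T), 21 (T/C), 22 (T/C), 29 (A/G).
There are 11 differences over 29 sites, so p = 11/29 = 0.379.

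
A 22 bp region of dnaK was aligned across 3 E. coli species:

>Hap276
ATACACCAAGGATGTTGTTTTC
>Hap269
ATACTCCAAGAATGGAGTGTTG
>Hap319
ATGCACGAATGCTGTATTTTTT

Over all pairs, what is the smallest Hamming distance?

6

Pairwise Hamming distances:
  Hap276 vs Hap269: 6
  Hap276 vs Hap319: 7
  Hap269 vs Hap319: 10
The smallest is 6, between Hap276 and Hap269.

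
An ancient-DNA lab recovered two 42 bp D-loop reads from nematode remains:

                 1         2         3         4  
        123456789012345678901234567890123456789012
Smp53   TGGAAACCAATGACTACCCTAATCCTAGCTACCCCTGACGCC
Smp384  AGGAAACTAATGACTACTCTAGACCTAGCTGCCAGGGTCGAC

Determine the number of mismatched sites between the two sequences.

11

Differing sites — 1:T/A; 8:C/T; 18:C/T; 22:A/G; 23:T/A; 31:A/G; 34:C/A; 35:C/G; 36:T/G; 38:A/T; 41:C/A.
That gives 11 mismatches out of 42 aligned sites, so the Hamming distance is 11.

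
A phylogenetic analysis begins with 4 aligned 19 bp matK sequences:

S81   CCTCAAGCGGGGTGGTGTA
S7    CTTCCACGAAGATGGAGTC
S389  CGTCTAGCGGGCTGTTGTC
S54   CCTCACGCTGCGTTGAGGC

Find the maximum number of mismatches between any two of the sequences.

11

Pairwise Hamming distances:
  S81 vs S7: 9
  S81 vs S389: 5
  S81 vs S54: 7
  S7 vs S389: 9
  S7 vs S54: 11
  S389 vs S54: 10
The largest is 11, between S7 and S54.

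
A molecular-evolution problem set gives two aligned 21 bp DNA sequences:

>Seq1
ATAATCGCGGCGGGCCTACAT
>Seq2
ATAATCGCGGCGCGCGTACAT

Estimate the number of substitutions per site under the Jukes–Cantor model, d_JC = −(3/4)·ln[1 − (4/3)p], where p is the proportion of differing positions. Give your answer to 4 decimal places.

Differing sites — 13:G/C; 16:C/G.
p = 2/21 = 0.095238.
d = −0.75 · ln(1 − (4/3)·0.095238) = −0.75 · ln(0.873016) = −0.75 · (-0.135801) = 0.1019.

0.1019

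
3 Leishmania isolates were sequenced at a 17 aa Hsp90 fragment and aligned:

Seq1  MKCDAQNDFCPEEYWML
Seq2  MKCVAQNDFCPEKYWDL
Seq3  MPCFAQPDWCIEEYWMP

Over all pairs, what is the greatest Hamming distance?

Pairwise Hamming distances:
  Seq1 vs Seq2: 3
  Seq1 vs Seq3: 6
  Seq2 vs Seq3: 8
The largest is 8, between Seq2 and Seq3.

8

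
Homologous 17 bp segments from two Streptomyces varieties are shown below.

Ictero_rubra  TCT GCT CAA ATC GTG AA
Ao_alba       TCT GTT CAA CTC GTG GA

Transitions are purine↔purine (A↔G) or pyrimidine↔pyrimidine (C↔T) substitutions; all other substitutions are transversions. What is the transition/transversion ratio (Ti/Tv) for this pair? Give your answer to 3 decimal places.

Differing sites — 5:C/T (Ti); 10:A/C (Tv); 16:A/G (Ti).
Of the 3 differences, 2 transitions and 1 transversion, so Ti/Tv = 2/1 = 2.000.

2.000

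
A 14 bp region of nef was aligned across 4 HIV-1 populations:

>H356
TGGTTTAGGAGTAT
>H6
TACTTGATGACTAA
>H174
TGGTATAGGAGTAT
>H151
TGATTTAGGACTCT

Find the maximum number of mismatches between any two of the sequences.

Pairwise Hamming distances:
  H356 vs H6: 6
  H356 vs H174: 1
  H356 vs H151: 3
  H6 vs H174: 7
  H6 vs H151: 6
  H174 vs H151: 4
The largest is 7, between H6 and H174.

7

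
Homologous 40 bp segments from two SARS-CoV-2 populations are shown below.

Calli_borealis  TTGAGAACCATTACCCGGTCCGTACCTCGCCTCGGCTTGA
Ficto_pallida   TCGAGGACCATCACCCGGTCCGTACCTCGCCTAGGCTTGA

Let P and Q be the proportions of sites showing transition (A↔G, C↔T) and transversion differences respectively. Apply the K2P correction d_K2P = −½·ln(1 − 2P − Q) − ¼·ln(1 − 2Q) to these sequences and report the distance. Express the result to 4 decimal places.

The sequences differ at positions 2 (T/C, transition), 6 (A/G, transition), 12 (T/C, transition), 33 (C/A, transversion).
Of the 4 differences, 3 transitions and 1 transversion over 40 sites: P = 3/40 = 0.075000, Q = 1/40 = 0.025000.
d = −0.5·ln(0.825000) − 0.25·ln(0.950000) = −0.5·(-0.192372) − 0.25·(-0.051293) = 0.1090.

0.1090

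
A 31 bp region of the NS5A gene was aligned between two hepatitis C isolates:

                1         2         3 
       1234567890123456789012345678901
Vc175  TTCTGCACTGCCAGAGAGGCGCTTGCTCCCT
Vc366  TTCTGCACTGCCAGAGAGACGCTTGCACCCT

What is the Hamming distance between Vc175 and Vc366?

The sequences differ at positions 19 (G/A), 27 (T/A).
That gives 2 mismatches out of 31 aligned sites, so the Hamming distance is 2.

2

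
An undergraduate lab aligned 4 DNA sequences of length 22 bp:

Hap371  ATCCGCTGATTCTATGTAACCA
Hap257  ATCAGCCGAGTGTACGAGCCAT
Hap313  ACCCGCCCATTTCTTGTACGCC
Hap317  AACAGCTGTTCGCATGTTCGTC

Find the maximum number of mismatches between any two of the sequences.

Pairwise Hamming distances:
  Hap371 vs Hap257: 10
  Hap371 vs Hap313: 9
  Hap371 vs Hap317: 11
  Hap257 vs Hap313: 13
  Hap257 vs Hap317: 12
  Hap313 vs Hap317: 10
The largest is 13, between Hap257 and Hap313.

13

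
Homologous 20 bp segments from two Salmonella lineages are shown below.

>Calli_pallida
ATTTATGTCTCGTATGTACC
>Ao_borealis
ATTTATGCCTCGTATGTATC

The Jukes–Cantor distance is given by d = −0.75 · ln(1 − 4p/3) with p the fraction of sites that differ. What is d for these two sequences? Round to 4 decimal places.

Differing sites — 8:T/C; 19:C/T.
p = 2/20 = 0.100000.
d = −0.75 · ln(1 − (4/3)·0.100000) = −0.75 · ln(0.866667) = −0.75 · (-0.143100) = 0.1073.

0.1073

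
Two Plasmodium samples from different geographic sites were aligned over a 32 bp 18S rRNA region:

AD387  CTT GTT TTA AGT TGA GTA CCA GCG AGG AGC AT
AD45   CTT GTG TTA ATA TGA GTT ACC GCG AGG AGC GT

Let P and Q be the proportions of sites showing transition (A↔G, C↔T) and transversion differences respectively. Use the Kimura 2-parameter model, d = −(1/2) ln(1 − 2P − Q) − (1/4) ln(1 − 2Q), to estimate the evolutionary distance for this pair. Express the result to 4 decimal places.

The sequences differ at positions 6 (T/G, transversion), 11 (G/T, transversion), 12 (T/A, transversion), 18 (A/T, transversion), 19 (C/A, transversion), 21 (A/C, transversion), 31 (A/G, transition).
Of the 7 differences, 1 transition and 6 transversions over 32 sites: P = 1/32 = 0.031250, Q = 6/32 = 0.187500.
d = −0.5·ln(0.750000) − 0.25·ln(0.625000) = −0.5·(-0.287682) − 0.25·(-0.470004) = 0.2613.

0.2613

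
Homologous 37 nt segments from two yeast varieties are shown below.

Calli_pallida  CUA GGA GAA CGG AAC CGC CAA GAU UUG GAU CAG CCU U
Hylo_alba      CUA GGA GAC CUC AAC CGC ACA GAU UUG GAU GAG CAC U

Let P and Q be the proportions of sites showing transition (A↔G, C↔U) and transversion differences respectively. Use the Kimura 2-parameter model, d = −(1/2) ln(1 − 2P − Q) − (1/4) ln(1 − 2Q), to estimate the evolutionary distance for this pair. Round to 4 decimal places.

0.2582

Mismatches occur at site 9 (A/C, transversion), site 11 (G/U, transversion), site 12 (G/C, transversion), site 19 (C/A, transversion), site 20 (A/C, transversion), site 31 (C/G, transversion), site 35 (C/A, transversion), site 36 (U/C, transition).
Of the 8 differences, 1 transition and 7 transversions over 37 sites: P = 1/37 = 0.027027, Q = 7/37 = 0.189189.
d = −0.5·ln(0.756757) − 0.25·ln(0.621622) = −0.5·(-0.278713) − 0.25·(-0.475423) = 0.2582.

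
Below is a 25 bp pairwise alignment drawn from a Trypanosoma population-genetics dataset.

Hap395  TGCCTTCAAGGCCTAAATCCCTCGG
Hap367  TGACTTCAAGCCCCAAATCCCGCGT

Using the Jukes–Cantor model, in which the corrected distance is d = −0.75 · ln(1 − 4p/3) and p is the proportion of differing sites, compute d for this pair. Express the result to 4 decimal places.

0.2326

Mismatches occur at site 3 (C/A), site 11 (G/C), site 14 (T/C), site 22 (T/G), site 25 (G/T).
p = 5/25 = 0.200000.
d = −0.75 · ln(1 − (4/3)·0.200000) = −0.75 · ln(0.733333) = −0.75 · (-0.310155) = 0.2326.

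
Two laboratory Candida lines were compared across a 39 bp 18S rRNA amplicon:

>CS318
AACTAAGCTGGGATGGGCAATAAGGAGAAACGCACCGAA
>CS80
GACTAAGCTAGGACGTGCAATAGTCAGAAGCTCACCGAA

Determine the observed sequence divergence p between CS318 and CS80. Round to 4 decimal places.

Mismatches occur at site 1 (A↔G), site 10 (G↔A), site 14 (T↔C), site 16 (G↔T), site 23 (A↔G), site 24 (G↔T), site 25 (G↔C), site 30 (A↔G), site 32 (G↔T).
There are 9 differences over 39 sites, so p = 9/39 = 0.2308.

0.2308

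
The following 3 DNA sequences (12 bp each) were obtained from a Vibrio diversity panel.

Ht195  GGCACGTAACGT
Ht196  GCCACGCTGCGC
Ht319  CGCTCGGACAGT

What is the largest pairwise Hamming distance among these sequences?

8

Pairwise Hamming distances:
  Ht195 vs Ht196: 5
  Ht195 vs Ht319: 5
  Ht196 vs Ht319: 8
The largest is 8, between Ht196 and Ht319.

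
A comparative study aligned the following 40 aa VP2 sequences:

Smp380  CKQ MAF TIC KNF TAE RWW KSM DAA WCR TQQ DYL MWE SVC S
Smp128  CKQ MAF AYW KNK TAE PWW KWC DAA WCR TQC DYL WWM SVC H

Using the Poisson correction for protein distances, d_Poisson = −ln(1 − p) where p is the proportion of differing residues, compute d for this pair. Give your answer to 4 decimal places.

0.3216

The sequences differ at positions 7 (T/A), 8 (I/Y), 9 (C/W), 12 (F/K), 16 (R/P), 20 (S/W), 21 (M/C), 30 (Q/C), 34 (M/W), 36 (E/M), 40 (S/H).
p = 11/40 = 0.275000.
d = −ln(1 − 0.275000) = −ln(0.725000) = 0.3216.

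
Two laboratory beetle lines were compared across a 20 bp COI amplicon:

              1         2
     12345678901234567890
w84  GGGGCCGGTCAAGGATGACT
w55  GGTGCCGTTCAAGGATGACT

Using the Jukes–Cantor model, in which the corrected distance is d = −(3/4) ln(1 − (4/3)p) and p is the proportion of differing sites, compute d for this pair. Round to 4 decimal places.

Differing sites — 3:G/T; 8:G/T.
p = 2/20 = 0.100000.
d = −0.75 · ln(1 − (4/3)·0.100000) = −0.75 · ln(0.866667) = −0.75 · (-0.143100) = 0.1073.

0.1073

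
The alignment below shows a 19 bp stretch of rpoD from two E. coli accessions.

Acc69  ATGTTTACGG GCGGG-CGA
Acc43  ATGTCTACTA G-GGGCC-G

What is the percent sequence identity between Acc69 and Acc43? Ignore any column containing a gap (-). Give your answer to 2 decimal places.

75.00%

Excluding the 3 gap columns leaves 16 comparable sites.
The sequences differ at positions 5 (T/C), 9 (G/T), 10 (G/A), 19 (A/G).
12 of the 16 comparable sites match, so the percent identity is 12/16 × 100 = 75.00%.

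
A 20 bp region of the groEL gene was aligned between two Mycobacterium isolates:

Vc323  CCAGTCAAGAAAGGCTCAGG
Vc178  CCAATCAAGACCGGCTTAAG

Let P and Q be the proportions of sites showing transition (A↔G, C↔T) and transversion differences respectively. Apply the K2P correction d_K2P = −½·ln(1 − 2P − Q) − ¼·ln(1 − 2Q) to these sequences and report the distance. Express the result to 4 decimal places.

0.3112

Mismatches occur at site 4 (G/A, transition), site 11 (A/C, transversion), site 12 (A/C, transversion), site 17 (C/T, transition), site 19 (G/A, transition).
Of the 5 differences, 3 transitions and 2 transversions over 20 sites: P = 3/20 = 0.150000, Q = 2/20 = 0.100000.
d = −0.5·ln(0.600000) − 0.25·ln(0.800000) = −0.5·(-0.510826) − 0.25·(-0.223144) = 0.3112.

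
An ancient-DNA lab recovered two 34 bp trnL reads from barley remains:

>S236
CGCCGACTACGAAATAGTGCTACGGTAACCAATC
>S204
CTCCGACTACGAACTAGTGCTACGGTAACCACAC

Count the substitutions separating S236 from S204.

The sequences differ at positions 2 (G/T), 14 (A/C), 32 (A/C), 33 (T/A).
That gives 4 mismatches out of 34 aligned sites, so the Hamming distance is 4.

4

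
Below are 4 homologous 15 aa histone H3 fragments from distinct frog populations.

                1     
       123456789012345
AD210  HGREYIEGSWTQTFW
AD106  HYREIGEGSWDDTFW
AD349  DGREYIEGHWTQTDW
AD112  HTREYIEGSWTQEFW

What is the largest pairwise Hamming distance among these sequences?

8

Pairwise Hamming distances:
  AD210 vs AD106: 5
  AD210 vs AD349: 3
  AD210 vs AD112: 2
  AD106 vs AD349: 8
  AD106 vs AD112: 6
  AD349 vs AD112: 5
The largest is 8, between AD106 and AD349.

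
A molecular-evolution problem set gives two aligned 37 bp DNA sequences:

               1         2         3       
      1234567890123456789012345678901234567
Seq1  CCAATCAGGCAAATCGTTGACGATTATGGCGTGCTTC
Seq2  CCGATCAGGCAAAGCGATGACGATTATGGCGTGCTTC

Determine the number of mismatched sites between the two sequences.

3

Differing sites — 3:A/G; 14:T/G; 17:T/A.
That gives 3 mismatches out of 37 aligned sites, so the Hamming distance is 3.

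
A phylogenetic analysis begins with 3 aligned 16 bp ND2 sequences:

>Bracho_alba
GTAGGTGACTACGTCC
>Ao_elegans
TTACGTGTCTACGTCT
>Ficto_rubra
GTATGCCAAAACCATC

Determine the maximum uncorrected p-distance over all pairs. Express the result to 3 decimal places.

0.688

Pairwise Hamming distances:
  Bracho_alba vs Ao_elegans: 4
  Bracho_alba vs Ficto_rubra: 8
  Ao_elegans vs Ficto_rubra: 11
The largest is 11 mismatches, between Ao_elegans and Ficto_rubra; p = 11/16 = 0.688.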